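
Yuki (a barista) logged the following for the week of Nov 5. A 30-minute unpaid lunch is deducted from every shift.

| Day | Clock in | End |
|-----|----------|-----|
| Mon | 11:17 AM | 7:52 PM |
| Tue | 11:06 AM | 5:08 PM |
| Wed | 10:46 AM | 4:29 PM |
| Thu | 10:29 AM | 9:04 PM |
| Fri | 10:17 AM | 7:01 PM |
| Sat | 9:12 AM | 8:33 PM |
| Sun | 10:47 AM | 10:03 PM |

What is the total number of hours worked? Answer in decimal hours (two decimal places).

58.77 hours

Mon: 11:17 AM–7:52 PM = 8 h 35 min; less 30 min break → 8 h 5 min
Tue: 11:06 AM–5:08 PM = 6 h 2 min; less 30 min break → 5 h 32 min
Wed: 10:46 AM–4:29 PM = 5 h 43 min; less 30 min break → 5 h 13 min
Thu: 10:29 AM–9:04 PM = 10 h 35 min; less 30 min break → 10 h 5 min
Fri: 10:17 AM–7:01 PM = 8 h 44 min; less 30 min break → 8 h 14 min
Sat: 9:12 AM–8:33 PM = 11 h 21 min; less 30 min break → 10 h 51 min
Sun: 10:47 AM–10:03 PM = 11 h 16 min; less 30 min break → 10 h 46 min
Total: 8 h 5 min + 5 h 32 min + 5 h 13 min + 10 h 5 min + 8 h 14 min + 10 h 51 min + 10 h 46 min = 58 h 46 min.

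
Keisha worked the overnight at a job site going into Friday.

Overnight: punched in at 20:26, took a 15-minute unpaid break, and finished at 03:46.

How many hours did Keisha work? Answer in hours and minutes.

7 h 5 min

Overnight: 20:26 → midnight = 3 h 34 min; midnight → 03:46 = 3 h 46 min; span 7 h 20 min; less 15 min break → 7 h 5 min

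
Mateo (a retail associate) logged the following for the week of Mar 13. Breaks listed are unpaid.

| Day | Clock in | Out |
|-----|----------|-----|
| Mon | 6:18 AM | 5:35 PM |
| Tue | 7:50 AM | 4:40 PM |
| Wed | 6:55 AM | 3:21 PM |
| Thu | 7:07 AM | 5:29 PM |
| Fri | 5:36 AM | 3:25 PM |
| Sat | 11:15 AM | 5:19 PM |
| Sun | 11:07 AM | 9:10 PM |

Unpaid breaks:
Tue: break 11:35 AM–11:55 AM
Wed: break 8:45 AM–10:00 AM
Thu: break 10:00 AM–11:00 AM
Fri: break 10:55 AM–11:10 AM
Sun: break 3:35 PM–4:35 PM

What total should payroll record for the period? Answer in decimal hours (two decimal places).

Mon: 6:18 AM–5:35 PM = 11 h 17 min
Tue: 7:50 AM–4:40 PM = 8 h 50 min; less 20 min break → 8 h 30 min
Wed: 6:55 AM–3:21 PM = 8 h 26 min; less 75 min break → 7 h 11 min
Thu: 7:07 AM–5:29 PM = 10 h 22 min; less 60 min break → 9 h 22 min
Fri: 5:36 AM–3:25 PM = 9 h 49 min; less 15 min break → 9 h 34 min
Sat: 11:15 AM–5:19 PM = 6 h 4 min
Sun: 11:07 AM–9:10 PM = 10 h 3 min; less 60 min break → 9 h 3 min
Total: 11 h 17 min + 8 h 30 min + 7 h 11 min + 9 h 22 min + 9 h 34 min + 6 h 4 min + 9 h 3 min = 61 h 1 min.

61.02 hours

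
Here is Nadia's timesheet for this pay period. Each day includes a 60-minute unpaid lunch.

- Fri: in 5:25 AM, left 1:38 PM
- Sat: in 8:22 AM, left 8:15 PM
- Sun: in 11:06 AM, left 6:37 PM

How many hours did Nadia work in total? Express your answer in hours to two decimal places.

24.62 hours

Fri: 5:25 AM–1:38 PM = 8 h 13 min; less 60 min break → 7 h 13 min
Sat: 8:22 AM–8:15 PM = 11 h 53 min; less 60 min break → 10 h 53 min
Sun: 11:06 AM–6:37 PM = 7 h 31 min; less 60 min break → 6 h 31 min
Total: 7 h 13 min + 10 h 53 min + 6 h 31 min = 24 h 37 min.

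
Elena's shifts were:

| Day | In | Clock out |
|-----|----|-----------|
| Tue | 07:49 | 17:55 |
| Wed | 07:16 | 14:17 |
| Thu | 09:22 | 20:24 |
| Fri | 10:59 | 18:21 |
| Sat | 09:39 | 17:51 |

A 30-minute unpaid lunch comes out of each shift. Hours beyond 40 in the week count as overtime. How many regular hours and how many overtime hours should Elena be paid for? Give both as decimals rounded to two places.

Regular 40.00 hours, overtime 1.22 hours

Tue: 07:49–17:55 = 10 h 6 min; less 30 min break → 9 h 36 min
Wed: 07:16–14:17 = 7 h 1 min; less 30 min break → 6 h 31 min
Thu: 09:22–20:24 = 11 h 2 min; less 30 min break → 10 h 32 min
Fri: 10:59–18:21 = 7 h 22 min; less 30 min break → 6 h 52 min
Sat: 09:39–17:51 = 8 h 12 min; less 30 min break → 7 h 42 min
Total worked: 41 h 13 min = 41.22 h.
Threshold 40 h → overtime 1 h 13 min, regular 40 h 0 min.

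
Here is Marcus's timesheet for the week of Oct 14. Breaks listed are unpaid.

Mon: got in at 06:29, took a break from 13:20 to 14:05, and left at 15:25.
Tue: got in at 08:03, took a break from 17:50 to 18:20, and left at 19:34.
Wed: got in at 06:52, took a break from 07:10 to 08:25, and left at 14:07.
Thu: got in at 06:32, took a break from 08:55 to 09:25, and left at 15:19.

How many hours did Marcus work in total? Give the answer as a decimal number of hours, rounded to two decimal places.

Mon: 06:29–15:25 = 8 h 56 min; less 45 min break → 8 h 11 min
Tue: 08:03–19:34 = 11 h 31 min; less 30 min break → 11 h 1 min
Wed: 06:52–14:07 = 7 h 15 min; less 75 min break → 6 h 0 min
Thu: 06:32–15:19 = 8 h 47 min; less 30 min break → 8 h 17 min
Total: 8 h 11 min + 11 h 1 min + 6 h 0 min + 8 h 17 min = 33 h 29 min.

33.48 hours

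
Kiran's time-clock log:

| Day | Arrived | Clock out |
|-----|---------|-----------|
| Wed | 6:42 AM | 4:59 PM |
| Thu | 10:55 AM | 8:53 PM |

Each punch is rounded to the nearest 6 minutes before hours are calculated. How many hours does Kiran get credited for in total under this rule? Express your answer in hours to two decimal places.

Wed: in 6:42 AM→6:42 AM, out 4:59 PM→5:00 PM; 10 h 18 min
Thu: in 10:55 AM→10:54 AM, out 8:53 PM→8:54 PM; 10 h 0 min
Total credited: 20 h 18 min.

20.30 hours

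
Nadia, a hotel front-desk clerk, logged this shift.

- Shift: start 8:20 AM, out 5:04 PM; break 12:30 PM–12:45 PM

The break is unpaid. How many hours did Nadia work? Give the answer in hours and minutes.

Shift: 8:20 AM–5:04 PM = 8 h 44 min; less 15 min break → 8 h 29 min

8 h 29 min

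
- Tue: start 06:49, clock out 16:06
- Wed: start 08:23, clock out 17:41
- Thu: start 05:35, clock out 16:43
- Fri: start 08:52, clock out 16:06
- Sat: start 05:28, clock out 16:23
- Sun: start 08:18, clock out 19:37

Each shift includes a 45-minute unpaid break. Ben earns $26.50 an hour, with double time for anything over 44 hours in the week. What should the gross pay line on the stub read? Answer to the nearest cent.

Tue: 06:49–16:06 = 9 h 17 min; less 45 min break → 8 h 32 min
Wed: 08:23–17:41 = 9 h 18 min; less 45 min break → 8 h 33 min
Thu: 05:35–16:43 = 11 h 8 min; less 45 min break → 10 h 23 min
Fri: 08:52–16:06 = 7 h 14 min; less 45 min break → 6 h 29 min
Sat: 05:28–16:23 = 10 h 55 min; less 45 min break → 10 h 10 min
Sun: 08:18–19:37 = 11 h 19 min; less 45 min break → 10 h 34 min
Total worked: 54 h 41 min = 3281 min.
Regular 44 h 0 min = 2640 min at $26.50/h; overtime 10 h 41 min = 641 min at $53.00/h.
Pay = (2640 × $26.50 + 641 × $53.00) ÷ 60 = $1732.22.

$1732.22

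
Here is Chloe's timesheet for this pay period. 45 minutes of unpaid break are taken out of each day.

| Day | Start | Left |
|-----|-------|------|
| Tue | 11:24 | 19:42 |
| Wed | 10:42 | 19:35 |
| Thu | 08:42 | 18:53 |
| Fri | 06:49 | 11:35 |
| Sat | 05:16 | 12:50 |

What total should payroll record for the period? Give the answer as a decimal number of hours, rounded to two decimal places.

Tue: 11:24–19:42 = 8 h 18 min; less 45 min break → 7 h 33 min
Wed: 10:42–19:35 = 8 h 53 min; less 45 min break → 8 h 8 min
Thu: 08:42–18:53 = 10 h 11 min; less 45 min break → 9 h 26 min
Fri: 06:49–11:35 = 4 h 46 min; less 45 min break → 4 h 1 min
Sat: 05:16–12:50 = 7 h 34 min; less 45 min break → 6 h 49 min
Total: 7 h 33 min + 8 h 8 min + 9 h 26 min + 4 h 1 min + 6 h 49 min = 35 h 57 min.

35.95 hours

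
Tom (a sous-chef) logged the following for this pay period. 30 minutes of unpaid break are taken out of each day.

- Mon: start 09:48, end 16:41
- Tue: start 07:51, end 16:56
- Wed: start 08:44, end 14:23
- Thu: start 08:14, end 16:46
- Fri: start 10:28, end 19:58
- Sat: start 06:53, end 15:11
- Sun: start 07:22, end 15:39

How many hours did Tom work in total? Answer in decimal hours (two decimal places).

52.73 hours

Mon: 09:48–16:41 = 6 h 53 min; less 30 min break → 6 h 23 min
Tue: 07:51–16:56 = 9 h 5 min; less 30 min break → 8 h 35 min
Wed: 08:44–14:23 = 5 h 39 min; less 30 min break → 5 h 9 min
Thu: 08:14–16:46 = 8 h 32 min; less 30 min break → 8 h 2 min
Fri: 10:28–19:58 = 9 h 30 min; less 30 min break → 9 h 0 min
Sat: 06:53–15:11 = 8 h 18 min; less 30 min break → 7 h 48 min
Sun: 07:22–15:39 = 8 h 17 min; less 30 min break → 7 h 47 min
Total: 6 h 23 min + 8 h 35 min + 5 h 9 min + 8 h 2 min + 9 h 0 min + 7 h 48 min + 7 h 47 min = 52 h 44 min.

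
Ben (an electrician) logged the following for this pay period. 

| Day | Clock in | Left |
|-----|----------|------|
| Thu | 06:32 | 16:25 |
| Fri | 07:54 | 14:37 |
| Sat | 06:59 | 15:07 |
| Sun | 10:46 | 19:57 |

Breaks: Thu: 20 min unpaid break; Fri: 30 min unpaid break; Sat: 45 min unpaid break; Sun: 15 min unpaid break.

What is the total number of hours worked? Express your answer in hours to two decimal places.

Thu: 06:32–16:25 = 9 h 53 min; less 20 min break → 9 h 33 min
Fri: 07:54–14:37 = 6 h 43 min; less 30 min break → 6 h 13 min
Sat: 06:59–15:07 = 8 h 8 min; less 45 min break → 7 h 23 min
Sun: 10:46–19:57 = 9 h 11 min; less 15 min break → 8 h 56 min
Total: 9 h 33 min + 6 h 13 min + 7 h 23 min + 8 h 56 min = 32 h 5 min.

32.08 hours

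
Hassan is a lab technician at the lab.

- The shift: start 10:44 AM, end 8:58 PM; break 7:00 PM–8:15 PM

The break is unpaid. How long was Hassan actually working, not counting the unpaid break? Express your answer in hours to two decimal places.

8.98 hours

The shift: 10:44 AM–8:58 PM = 10 h 14 min; less 75 min break → 8 h 59 min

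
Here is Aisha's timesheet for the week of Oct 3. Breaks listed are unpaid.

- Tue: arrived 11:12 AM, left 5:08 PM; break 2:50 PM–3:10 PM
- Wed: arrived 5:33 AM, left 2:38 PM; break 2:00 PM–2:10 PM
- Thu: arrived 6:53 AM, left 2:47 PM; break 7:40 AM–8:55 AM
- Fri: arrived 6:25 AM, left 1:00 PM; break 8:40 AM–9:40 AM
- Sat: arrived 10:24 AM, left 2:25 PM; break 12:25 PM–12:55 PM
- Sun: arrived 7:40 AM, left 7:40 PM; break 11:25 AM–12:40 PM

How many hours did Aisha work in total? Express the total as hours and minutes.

41 h 1 min

Tue: 11:12 AM–5:08 PM = 5 h 56 min; less 20 min break → 5 h 36 min
Wed: 5:33 AM–2:38 PM = 9 h 5 min; less 10 min break → 8 h 55 min
Thu: 6:53 AM–2:47 PM = 7 h 54 min; less 75 min break → 6 h 39 min
Fri: 6:25 AM–1:00 PM = 6 h 35 min; less 60 min break → 5 h 35 min
Sat: 10:24 AM–2:25 PM = 4 h 1 min; less 30 min break → 3 h 31 min
Sun: 7:40 AM–7:40 PM = 12 h 0 min; less 75 min break → 10 h 45 min
Total: 5 h 36 min + 8 h 55 min + 6 h 39 min + 5 h 35 min + 3 h 31 min + 10 h 45 min = 41 h 1 min.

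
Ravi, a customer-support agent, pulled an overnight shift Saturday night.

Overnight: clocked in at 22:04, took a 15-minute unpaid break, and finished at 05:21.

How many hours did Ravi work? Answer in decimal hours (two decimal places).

7.03 hours

Overnight: 22:04 → midnight = 1 h 56 min; midnight → 05:21 = 5 h 21 min; span 7 h 17 min; less 15 min break → 7 h 2 min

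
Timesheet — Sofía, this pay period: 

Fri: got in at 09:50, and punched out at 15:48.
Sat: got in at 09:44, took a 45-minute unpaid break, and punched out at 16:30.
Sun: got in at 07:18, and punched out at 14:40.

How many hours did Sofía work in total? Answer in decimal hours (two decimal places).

Fri: 09:50–15:48 = 5 h 58 min
Sat: 09:44–16:30 = 6 h 46 min; less 45 min break → 6 h 1 min
Sun: 07:18–14:40 = 7 h 22 min
Total: 5 h 58 min + 6 h 1 min + 7 h 22 min = 19 h 21 min.

19.35 hours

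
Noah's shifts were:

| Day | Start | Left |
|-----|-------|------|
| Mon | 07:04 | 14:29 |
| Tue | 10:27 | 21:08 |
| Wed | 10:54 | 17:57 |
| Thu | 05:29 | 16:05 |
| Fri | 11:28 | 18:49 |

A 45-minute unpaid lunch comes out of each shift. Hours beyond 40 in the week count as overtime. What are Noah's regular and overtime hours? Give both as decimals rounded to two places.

Mon: 07:04–14:29 = 7 h 25 min; less 45 min break → 6 h 40 min
Tue: 10:27–21:08 = 10 h 41 min; less 45 min break → 9 h 56 min
Wed: 10:54–17:57 = 7 h 3 min; less 45 min break → 6 h 18 min
Thu: 05:29–16:05 = 10 h 36 min; less 45 min break → 9 h 51 min
Fri: 11:28–18:49 = 7 h 21 min; less 45 min break → 6 h 36 min
Total worked: 39 h 21 min = 39.35 h.
Threshold 40 h → overtime 0 h 0 min, regular 39 h 21 min.

Regular 39.35 hours, overtime 0.00 hours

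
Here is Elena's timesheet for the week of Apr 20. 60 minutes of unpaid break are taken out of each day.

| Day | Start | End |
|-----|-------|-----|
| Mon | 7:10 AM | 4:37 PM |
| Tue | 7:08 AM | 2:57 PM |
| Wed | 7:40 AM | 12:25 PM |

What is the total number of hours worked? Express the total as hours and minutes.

19 h 1 min

Mon: 7:10 AM–4:37 PM = 9 h 27 min; less 60 min break → 8 h 27 min
Tue: 7:08 AM–2:57 PM = 7 h 49 min; less 60 min break → 6 h 49 min
Wed: 7:40 AM–12:25 PM = 4 h 45 min; less 60 min break → 3 h 45 min
Total: 8 h 27 min + 6 h 49 min + 3 h 45 min = 19 h 1 min.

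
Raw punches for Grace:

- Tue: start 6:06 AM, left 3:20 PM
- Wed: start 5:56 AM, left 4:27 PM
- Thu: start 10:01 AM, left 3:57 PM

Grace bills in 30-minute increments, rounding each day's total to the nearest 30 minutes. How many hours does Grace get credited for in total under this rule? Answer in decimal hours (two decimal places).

25.50 hours

Tue: 6:06 AM–3:20 PM = 9 h 14 min → rounds to 9 h 0 min
Wed: 5:56 AM–4:27 PM = 10 h 31 min → rounds to 10 h 30 min
Thu: 10:01 AM–3:57 PM = 5 h 56 min → rounds to 6 h 0 min
Total credited: 25 h 30 min.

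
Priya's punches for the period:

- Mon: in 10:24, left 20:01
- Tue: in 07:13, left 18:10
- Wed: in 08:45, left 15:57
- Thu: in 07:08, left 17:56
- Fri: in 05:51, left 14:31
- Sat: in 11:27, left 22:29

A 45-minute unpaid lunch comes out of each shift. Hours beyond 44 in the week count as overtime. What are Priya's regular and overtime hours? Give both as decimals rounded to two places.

Regular 44.00 hours, overtime 9.77 hours

Mon: 10:24–20:01 = 9 h 37 min; less 45 min break → 8 h 52 min
Tue: 07:13–18:10 = 10 h 57 min; less 45 min break → 10 h 12 min
Wed: 08:45–15:57 = 7 h 12 min; less 45 min break → 6 h 27 min
Thu: 07:08–17:56 = 10 h 48 min; less 45 min break → 10 h 3 min
Fri: 05:51–14:31 = 8 h 40 min; less 45 min break → 7 h 55 min
Sat: 11:27–22:29 = 11 h 2 min; less 45 min break → 10 h 17 min
Total worked: 53 h 46 min = 53.77 h.
Threshold 44 h → overtime 9 h 46 min, regular 44 h 0 min.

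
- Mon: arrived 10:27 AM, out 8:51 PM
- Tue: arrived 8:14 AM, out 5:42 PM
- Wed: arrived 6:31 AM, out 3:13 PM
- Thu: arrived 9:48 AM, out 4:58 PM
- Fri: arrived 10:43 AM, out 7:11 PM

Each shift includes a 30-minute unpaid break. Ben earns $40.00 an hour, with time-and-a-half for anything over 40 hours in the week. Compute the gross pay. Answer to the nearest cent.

Mon: 10:27 AM–8:51 PM = 10 h 24 min; less 30 min break → 9 h 54 min
Tue: 8:14 AM–5:42 PM = 9 h 28 min; less 30 min break → 8 h 58 min
Wed: 6:31 AM–3:13 PM = 8 h 42 min; less 30 min break → 8 h 12 min
Thu: 9:48 AM–4:58 PM = 7 h 10 min; less 30 min break → 6 h 40 min
Fri: 10:43 AM–7:11 PM = 8 h 28 min; less 30 min break → 7 h 58 min
Total worked: 41 h 42 min = 2502 min.
Regular 40 h 0 min = 2400 min at $40.00/h; overtime 1 h 42 min = 102 min at $60.00/h.
Pay = (2400 × $40.00 + 102 × $60.00) ÷ 60 = $1702.00.

$1702.00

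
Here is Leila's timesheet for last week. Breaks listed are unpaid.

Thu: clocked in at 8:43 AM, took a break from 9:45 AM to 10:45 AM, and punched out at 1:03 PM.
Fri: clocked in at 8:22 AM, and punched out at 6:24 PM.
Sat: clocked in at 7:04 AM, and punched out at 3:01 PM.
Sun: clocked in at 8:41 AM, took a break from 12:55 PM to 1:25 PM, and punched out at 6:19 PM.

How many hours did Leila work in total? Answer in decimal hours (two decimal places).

30.45 hours

Thu: 8:43 AM–1:03 PM = 4 h 20 min; less 60 min break → 3 h 20 min
Fri: 8:22 AM–6:24 PM = 10 h 2 min
Sat: 7:04 AM–3:01 PM = 7 h 57 min
Sun: 8:41 AM–6:19 PM = 9 h 38 min; less 30 min break → 9 h 8 min
Total: 3 h 20 min + 10 h 2 min + 7 h 57 min + 9 h 8 min = 30 h 27 min.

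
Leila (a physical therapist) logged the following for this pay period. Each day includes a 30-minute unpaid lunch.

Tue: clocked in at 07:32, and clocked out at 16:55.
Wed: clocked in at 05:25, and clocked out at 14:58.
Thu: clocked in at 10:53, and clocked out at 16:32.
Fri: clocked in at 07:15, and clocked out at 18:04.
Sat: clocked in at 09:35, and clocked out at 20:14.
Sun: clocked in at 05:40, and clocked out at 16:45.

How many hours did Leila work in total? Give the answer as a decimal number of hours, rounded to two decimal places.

Tue: 07:32–16:55 = 9 h 23 min; less 30 min break → 8 h 53 min
Wed: 05:25–14:58 = 9 h 33 min; less 30 min break → 9 h 3 min
Thu: 10:53–16:32 = 5 h 39 min; less 30 min break → 5 h 9 min
Fri: 07:15–18:04 = 10 h 49 min; less 30 min break → 10 h 19 min
Sat: 09:35–20:14 = 10 h 39 min; less 30 min break → 10 h 9 min
Sun: 05:40–16:45 = 11 h 5 min; less 30 min break → 10 h 35 min
Total: 8 h 53 min + 9 h 3 min + 5 h 9 min + 10 h 19 min + 10 h 9 min + 10 h 35 min = 54 h 8 min.

54.13 hours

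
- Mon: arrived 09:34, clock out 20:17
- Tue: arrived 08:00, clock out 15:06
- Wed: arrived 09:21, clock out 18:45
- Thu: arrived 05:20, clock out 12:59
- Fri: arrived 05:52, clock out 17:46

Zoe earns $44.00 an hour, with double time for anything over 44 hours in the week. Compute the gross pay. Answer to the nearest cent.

$2179.47

Mon: 09:34–20:17 = 10 h 43 min
Tue: 08:00–15:06 = 7 h 6 min
Wed: 09:21–18:45 = 9 h 24 min
Thu: 05:20–12:59 = 7 h 39 min
Fri: 05:52–17:46 = 11 h 54 min
Total worked: 46 h 46 min = 2806 min.
Regular 44 h 0 min = 2640 min at $44.00/h; overtime 2 h 46 min = 166 min at $88.00/h.
Pay = (2640 × $44.00 + 166 × $88.00) ÷ 60 = $2179.47.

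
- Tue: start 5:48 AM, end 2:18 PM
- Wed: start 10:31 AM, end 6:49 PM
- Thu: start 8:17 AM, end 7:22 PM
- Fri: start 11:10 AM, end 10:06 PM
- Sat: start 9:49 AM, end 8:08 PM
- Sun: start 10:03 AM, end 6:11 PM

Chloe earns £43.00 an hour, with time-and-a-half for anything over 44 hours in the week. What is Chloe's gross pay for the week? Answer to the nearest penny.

Tue: 5:48 AM–2:18 PM = 8 h 30 min
Wed: 10:31 AM–6:49 PM = 8 h 18 min
Thu: 8:17 AM–7:22 PM = 11 h 5 min
Fri: 11:10 AM–10:06 PM = 10 h 56 min
Sat: 9:49 AM–8:08 PM = 10 h 19 min
Sun: 10:03 AM–6:11 PM = 8 h 8 min
Total worked: 57 h 16 min = 3436 min.
Regular 44 h 0 min = 2640 min at £43.00/h; overtime 13 h 16 min = 796 min at £64.50/h.
Pay = (2640 × £43.00 + 796 × £64.50) ÷ 60 = £2747.70.

£2747.70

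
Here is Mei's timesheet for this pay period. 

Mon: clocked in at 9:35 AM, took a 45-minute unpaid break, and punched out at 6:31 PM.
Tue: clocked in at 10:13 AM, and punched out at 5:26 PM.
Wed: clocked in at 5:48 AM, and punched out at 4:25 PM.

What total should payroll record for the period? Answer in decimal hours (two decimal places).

26.02 hours

Mon: 9:35 AM–6:31 PM = 8 h 56 min; less 45 min break → 8 h 11 min
Tue: 10:13 AM–5:26 PM = 7 h 13 min
Wed: 5:48 AM–4:25 PM = 10 h 37 min
Total: 8 h 11 min + 7 h 13 min + 10 h 37 min = 26 h 1 min.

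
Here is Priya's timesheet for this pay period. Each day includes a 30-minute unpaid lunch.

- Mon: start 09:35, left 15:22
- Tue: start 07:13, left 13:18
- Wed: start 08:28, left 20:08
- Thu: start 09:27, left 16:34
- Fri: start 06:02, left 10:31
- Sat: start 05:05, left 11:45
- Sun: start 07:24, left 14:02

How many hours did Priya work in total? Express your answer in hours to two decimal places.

44.93 hours

Mon: 09:35–15:22 = 5 h 47 min; less 30 min break → 5 h 17 min
Tue: 07:13–13:18 = 6 h 5 min; less 30 min break → 5 h 35 min
Wed: 08:28–20:08 = 11 h 40 min; less 30 min break → 11 h 10 min
Thu: 09:27–16:34 = 7 h 7 min; less 30 min break → 6 h 37 min
Fri: 06:02–10:31 = 4 h 29 min; less 30 min break → 3 h 59 min
Sat: 05:05–11:45 = 6 h 40 min; less 30 min break → 6 h 10 min
Sun: 07:24–14:02 = 6 h 38 min; less 30 min break → 6 h 8 min
Total: 5 h 17 min + 5 h 35 min + 11 h 10 min + 6 h 37 min + 3 h 59 min + 6 h 10 min + 6 h 8 min = 44 h 56 min.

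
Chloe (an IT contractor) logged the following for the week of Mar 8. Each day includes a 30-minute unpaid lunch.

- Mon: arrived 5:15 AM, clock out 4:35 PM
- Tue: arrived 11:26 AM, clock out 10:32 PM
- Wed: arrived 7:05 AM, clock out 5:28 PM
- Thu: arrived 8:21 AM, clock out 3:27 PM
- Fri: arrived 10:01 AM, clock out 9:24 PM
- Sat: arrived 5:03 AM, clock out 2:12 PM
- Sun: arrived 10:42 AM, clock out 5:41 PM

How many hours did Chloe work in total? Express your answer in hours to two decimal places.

Mon: 5:15 AM–4:35 PM = 11 h 20 min; less 30 min break → 10 h 50 min
Tue: 11:26 AM–10:32 PM = 11 h 6 min; less 30 min break → 10 h 36 min
Wed: 7:05 AM–5:28 PM = 10 h 23 min; less 30 min break → 9 h 53 min
Thu: 8:21 AM–3:27 PM = 7 h 6 min; less 30 min break → 6 h 36 min
Fri: 10:01 AM–9:24 PM = 11 h 23 min; less 30 min break → 10 h 53 min
Sat: 5:03 AM–2:12 PM = 9 h 9 min; less 30 min break → 8 h 39 min
Sun: 10:42 AM–5:41 PM = 6 h 59 min; less 30 min break → 6 h 29 min
Total: 10 h 50 min + 10 h 36 min + 9 h 53 min + 6 h 36 min + 10 h 53 min + 8 h 39 min + 6 h 29 min = 63 h 56 min.

63.93 hours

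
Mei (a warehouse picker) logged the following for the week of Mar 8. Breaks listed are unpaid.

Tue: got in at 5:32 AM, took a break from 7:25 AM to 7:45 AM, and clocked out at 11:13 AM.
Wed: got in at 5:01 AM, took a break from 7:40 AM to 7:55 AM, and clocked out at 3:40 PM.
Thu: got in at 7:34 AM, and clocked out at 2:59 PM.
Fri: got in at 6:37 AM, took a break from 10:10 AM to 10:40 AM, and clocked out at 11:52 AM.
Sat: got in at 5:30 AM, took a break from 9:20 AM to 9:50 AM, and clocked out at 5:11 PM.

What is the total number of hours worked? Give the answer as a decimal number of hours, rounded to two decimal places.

Tue: 5:32 AM–11:13 AM = 5 h 41 min; less 20 min break → 5 h 21 min
Wed: 5:01 AM–3:40 PM = 10 h 39 min; less 15 min break → 10 h 24 min
Thu: 7:34 AM–2:59 PM = 7 h 25 min
Fri: 6:37 AM–11:52 AM = 5 h 15 min; less 30 min break → 4 h 45 min
Sat: 5:30 AM–5:11 PM = 11 h 41 min; less 30 min break → 11 h 11 min
Total: 5 h 21 min + 10 h 24 min + 7 h 25 min + 4 h 45 min + 11 h 11 min = 39 h 6 min.

39.10 hours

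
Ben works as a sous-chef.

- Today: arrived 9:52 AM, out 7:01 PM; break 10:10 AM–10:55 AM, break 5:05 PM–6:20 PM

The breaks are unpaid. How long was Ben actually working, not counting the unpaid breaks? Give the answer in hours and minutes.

Today: 9:52 AM–7:01 PM = 9 h 9 min; less 120 min break → 7 h 9 min

7 h 9 min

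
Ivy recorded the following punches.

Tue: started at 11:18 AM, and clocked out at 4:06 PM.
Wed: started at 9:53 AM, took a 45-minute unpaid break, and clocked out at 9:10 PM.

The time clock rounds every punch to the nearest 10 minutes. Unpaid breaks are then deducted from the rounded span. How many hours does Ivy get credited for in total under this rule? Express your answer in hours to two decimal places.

15.42 hours

Tue: in 11:18 AM→11:20 AM, out 4:06 PM→4:10 PM; 4 h 50 min
Wed: in 9:53 AM→9:50 AM, out 9:10 PM→9:10 PM; 11 h 20 min − 45 min = 10 h 35 min
Total credited: 15 h 25 min.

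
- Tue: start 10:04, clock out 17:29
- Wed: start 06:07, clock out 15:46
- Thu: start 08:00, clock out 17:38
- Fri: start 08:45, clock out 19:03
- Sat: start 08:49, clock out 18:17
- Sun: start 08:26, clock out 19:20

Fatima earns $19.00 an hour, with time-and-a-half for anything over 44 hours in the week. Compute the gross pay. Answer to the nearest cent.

$1216.95

Tue: 10:04–17:29 = 7 h 25 min
Wed: 06:07–15:46 = 9 h 39 min
Thu: 08:00–17:38 = 9 h 38 min
Fri: 08:45–19:03 = 10 h 18 min
Sat: 08:49–18:17 = 9 h 28 min
Sun: 08:26–19:20 = 10 h 54 min
Total worked: 57 h 22 min = 3442 min.
Regular 44 h 0 min = 2640 min at $19.00/h; overtime 13 h 22 min = 802 min at $28.50/h.
Pay = (2640 × $19.00 + 802 × $28.50) ÷ 60 = $1216.95.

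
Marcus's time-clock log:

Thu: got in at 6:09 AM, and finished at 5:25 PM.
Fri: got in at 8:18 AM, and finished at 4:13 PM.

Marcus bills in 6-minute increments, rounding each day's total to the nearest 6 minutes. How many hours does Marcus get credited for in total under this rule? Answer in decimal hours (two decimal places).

19.20 hours

Thu: 6:09 AM–5:25 PM = 11 h 16 min → rounds to 11 h 18 min
Fri: 8:18 AM–4:13 PM = 7 h 55 min → rounds to 7 h 54 min
Total credited: 19 h 12 min.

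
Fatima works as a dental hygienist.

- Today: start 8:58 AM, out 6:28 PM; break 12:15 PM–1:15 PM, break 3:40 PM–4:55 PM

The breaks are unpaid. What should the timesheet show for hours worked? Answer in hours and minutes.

7 h 15 min

Today: 8:58 AM–6:28 PM = 9 h 30 min; less 135 min break → 7 h 15 min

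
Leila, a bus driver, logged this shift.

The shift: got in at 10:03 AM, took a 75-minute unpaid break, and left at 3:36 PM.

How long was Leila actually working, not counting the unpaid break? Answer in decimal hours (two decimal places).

4.30 hours

The shift: 10:03 AM–3:36 PM = 5 h 33 min; less 75 min break → 4 h 18 min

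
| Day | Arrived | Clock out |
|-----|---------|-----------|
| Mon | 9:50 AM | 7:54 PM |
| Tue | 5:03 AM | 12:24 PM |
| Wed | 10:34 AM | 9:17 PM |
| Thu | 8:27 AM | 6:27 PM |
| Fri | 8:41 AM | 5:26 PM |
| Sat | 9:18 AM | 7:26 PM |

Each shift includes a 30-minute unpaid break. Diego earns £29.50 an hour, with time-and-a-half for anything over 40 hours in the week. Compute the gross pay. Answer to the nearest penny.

Mon: 9:50 AM–7:54 PM = 10 h 4 min; less 30 min break → 9 h 34 min
Tue: 5:03 AM–12:24 PM = 7 h 21 min; less 30 min break → 6 h 51 min
Wed: 10:34 AM–9:17 PM = 10 h 43 min; less 30 min break → 10 h 13 min
Thu: 8:27 AM–6:27 PM = 10 h 0 min; less 30 min break → 9 h 30 min
Fri: 8:41 AM–5:26 PM = 8 h 45 min; less 30 min break → 8 h 15 min
Sat: 9:18 AM–7:26 PM = 10 h 8 min; less 30 min break → 9 h 38 min
Total worked: 54 h 1 min = 3241 min.
Regular 40 h 0 min = 2400 min at £29.50/h; overtime 14 h 1 min = 841 min at £44.25/h.
Pay = (2400 × £29.50 + 841 × £44.25) ÷ 60 = £1800.24.

£1800.24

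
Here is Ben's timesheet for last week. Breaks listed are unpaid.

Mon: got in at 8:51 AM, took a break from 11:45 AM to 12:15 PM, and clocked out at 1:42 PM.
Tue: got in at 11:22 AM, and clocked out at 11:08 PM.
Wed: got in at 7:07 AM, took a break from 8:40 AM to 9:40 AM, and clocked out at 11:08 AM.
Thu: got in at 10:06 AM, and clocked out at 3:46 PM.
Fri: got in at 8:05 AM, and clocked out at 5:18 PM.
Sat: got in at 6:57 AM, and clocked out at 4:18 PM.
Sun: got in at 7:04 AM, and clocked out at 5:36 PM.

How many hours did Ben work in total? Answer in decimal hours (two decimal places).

53.90 hours

Mon: 8:51 AM–1:42 PM = 4 h 51 min; less 30 min break → 4 h 21 min
Tue: 11:22 AM–11:08 PM = 11 h 46 min
Wed: 7:07 AM–11:08 AM = 4 h 1 min; less 60 min break → 3 h 1 min
Thu: 10:06 AM–3:46 PM = 5 h 40 min
Fri: 8:05 AM–5:18 PM = 9 h 13 min
Sat: 6:57 AM–4:18 PM = 9 h 21 min
Sun: 7:04 AM–5:36 PM = 10 h 32 min
Total: 4 h 21 min + 11 h 46 min + 3 h 1 min + 5 h 40 min + 9 h 13 min + 9 h 21 min + 10 h 32 min = 53 h 54 min.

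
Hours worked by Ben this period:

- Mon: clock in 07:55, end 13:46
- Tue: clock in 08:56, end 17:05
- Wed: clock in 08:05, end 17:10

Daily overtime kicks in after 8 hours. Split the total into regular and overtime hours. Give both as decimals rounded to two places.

Mon: 07:55–13:46 = 5 h 51 min
Tue: 08:56–17:05 = 8 h 9 min
Wed: 08:05–17:10 = 9 h 5 min
Mon reg 5 h 51 min / OT 0 h 0 min; Tue reg 8 h 0 min / OT 0 h 9 min; Wed reg 8 h 0 min / OT 1 h 5 min.
Totals: regular 21 h 51 min, overtime 1 h 14 min.

Regular 21.85 hours, overtime 1.23 hours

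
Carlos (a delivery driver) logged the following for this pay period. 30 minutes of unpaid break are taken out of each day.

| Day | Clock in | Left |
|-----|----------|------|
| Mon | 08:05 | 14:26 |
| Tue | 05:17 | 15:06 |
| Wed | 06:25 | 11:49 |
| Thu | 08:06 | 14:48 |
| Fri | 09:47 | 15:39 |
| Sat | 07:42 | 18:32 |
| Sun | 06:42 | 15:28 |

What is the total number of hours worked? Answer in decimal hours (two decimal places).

50.23 hours

Mon: 08:05–14:26 = 6 h 21 min; less 30 min break → 5 h 51 min
Tue: 05:17–15:06 = 9 h 49 min; less 30 min break → 9 h 19 min
Wed: 06:25–11:49 = 5 h 24 min; less 30 min break → 4 h 54 min
Thu: 08:06–14:48 = 6 h 42 min; less 30 min break → 6 h 12 min
Fri: 09:47–15:39 = 5 h 52 min; less 30 min break → 5 h 22 min
Sat: 07:42–18:32 = 10 h 50 min; less 30 min break → 10 h 20 min
Sun: 06:42–15:28 = 8 h 46 min; less 30 min break → 8 h 16 min
Total: 5 h 51 min + 9 h 19 min + 4 h 54 min + 6 h 12 min + 5 h 22 min + 10 h 20 min + 8 h 16 min = 50 h 14 min.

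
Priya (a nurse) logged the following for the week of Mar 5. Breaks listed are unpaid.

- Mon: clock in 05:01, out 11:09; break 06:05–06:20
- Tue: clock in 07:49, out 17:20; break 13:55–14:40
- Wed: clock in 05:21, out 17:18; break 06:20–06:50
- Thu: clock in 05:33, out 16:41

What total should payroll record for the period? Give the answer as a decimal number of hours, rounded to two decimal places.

37.23 hours

Mon: 05:01–11:09 = 6 h 8 min; less 15 min break → 5 h 53 min
Tue: 07:49–17:20 = 9 h 31 min; less 45 min break → 8 h 46 min
Wed: 05:21–17:18 = 11 h 57 min; less 30 min break → 11 h 27 min
Thu: 05:33–16:41 = 11 h 8 min
Total: 5 h 53 min + 8 h 46 min + 11 h 27 min + 11 h 8 min = 37 h 14 min.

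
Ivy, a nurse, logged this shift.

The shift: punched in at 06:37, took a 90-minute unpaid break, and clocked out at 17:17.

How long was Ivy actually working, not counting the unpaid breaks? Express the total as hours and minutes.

The shift: 06:37–17:17 = 10 h 40 min; less 90 min break → 9 h 10 min

9 h 10 min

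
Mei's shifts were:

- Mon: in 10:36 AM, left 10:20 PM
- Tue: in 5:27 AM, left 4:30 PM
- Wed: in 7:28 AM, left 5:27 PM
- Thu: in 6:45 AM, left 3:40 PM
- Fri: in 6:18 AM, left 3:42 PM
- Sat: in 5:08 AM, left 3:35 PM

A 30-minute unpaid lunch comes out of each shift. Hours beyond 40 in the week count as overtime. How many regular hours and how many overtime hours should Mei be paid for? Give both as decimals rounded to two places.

Regular 40.00 hours, overtime 18.53 hours

Mon: 10:36 AM–10:20 PM = 11 h 44 min; less 30 min break → 11 h 14 min
Tue: 5:27 AM–4:30 PM = 11 h 3 min; less 30 min break → 10 h 33 min
Wed: 7:28 AM–5:27 PM = 9 h 59 min; less 30 min break → 9 h 29 min
Thu: 6:45 AM–3:40 PM = 8 h 55 min; less 30 min break → 8 h 25 min
Fri: 6:18 AM–3:42 PM = 9 h 24 min; less 30 min break → 8 h 54 min
Sat: 5:08 AM–3:35 PM = 10 h 27 min; less 30 min break → 9 h 57 min
Total worked: 58 h 32 min = 58.53 h.
Threshold 40 h → overtime 18 h 32 min, regular 40 h 0 min.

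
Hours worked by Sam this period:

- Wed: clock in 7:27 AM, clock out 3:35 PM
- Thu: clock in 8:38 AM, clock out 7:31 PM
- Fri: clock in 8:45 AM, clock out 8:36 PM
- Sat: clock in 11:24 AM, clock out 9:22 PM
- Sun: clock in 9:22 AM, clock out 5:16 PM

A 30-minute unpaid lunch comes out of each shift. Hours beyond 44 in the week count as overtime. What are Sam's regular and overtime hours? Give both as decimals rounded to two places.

Wed: 7:27 AM–3:35 PM = 8 h 8 min; less 30 min break → 7 h 38 min
Thu: 8:38 AM–7:31 PM = 10 h 53 min; less 30 min break → 10 h 23 min
Fri: 8:45 AM–8:36 PM = 11 h 51 min; less 30 min break → 11 h 21 min
Sat: 11:24 AM–9:22 PM = 9 h 58 min; less 30 min break → 9 h 28 min
Sun: 9:22 AM–5:16 PM = 7 h 54 min; less 30 min break → 7 h 24 min
Total worked: 46 h 14 min = 46.23 h.
Threshold 44 h → overtime 2 h 14 min, regular 44 h 0 min.

Regular 44.00 hours, overtime 2.23 hours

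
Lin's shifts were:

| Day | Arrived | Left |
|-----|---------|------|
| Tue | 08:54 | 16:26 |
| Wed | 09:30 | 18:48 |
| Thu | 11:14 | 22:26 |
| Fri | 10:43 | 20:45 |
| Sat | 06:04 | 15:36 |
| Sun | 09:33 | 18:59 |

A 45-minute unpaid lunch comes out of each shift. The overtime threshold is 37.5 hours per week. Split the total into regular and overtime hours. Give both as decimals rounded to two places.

Regular 37.50 hours, overtime 15.03 hours

Tue: 08:54–16:26 = 7 h 32 min; less 45 min break → 6 h 47 min
Wed: 09:30–18:48 = 9 h 18 min; less 45 min break → 8 h 33 min
Thu: 11:14–22:26 = 11 h 12 min; less 45 min break → 10 h 27 min
Fri: 10:43–20:45 = 10 h 2 min; less 45 min break → 9 h 17 min
Sat: 06:04–15:36 = 9 h 32 min; less 45 min break → 8 h 47 min
Sun: 09:33–18:59 = 9 h 26 min; less 45 min break → 8 h 41 min
Total worked: 52 h 32 min = 52.53 h.
Threshold 37.5 h → overtime 15 h 2 min, regular 37 h 30 min.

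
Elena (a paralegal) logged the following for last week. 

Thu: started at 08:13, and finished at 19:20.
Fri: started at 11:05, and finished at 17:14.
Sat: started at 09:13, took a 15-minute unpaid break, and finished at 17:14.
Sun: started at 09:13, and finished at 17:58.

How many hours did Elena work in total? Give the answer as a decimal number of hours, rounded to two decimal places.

Thu: 08:13–19:20 = 11 h 7 min
Fri: 11:05–17:14 = 6 h 9 min
Sat: 09:13–17:14 = 8 h 1 min; less 15 min break → 7 h 46 min
Sun: 09:13–17:58 = 8 h 45 min
Total: 11 h 7 min + 6 h 9 min + 7 h 46 min + 8 h 45 min = 33 h 47 min.

33.78 hours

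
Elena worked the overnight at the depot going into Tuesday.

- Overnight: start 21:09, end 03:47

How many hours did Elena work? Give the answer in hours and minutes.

Overnight: 21:09 → midnight = 2 h 51 min; midnight → 03:47 = 3 h 47 min; span 6 h 38 min

6 h 38 min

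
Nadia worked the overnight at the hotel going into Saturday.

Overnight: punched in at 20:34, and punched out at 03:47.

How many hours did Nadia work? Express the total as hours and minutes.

7 h 13 min

Overnight: 20:34 → midnight = 3 h 26 min; midnight → 03:47 = 3 h 47 min; span 7 h 13 min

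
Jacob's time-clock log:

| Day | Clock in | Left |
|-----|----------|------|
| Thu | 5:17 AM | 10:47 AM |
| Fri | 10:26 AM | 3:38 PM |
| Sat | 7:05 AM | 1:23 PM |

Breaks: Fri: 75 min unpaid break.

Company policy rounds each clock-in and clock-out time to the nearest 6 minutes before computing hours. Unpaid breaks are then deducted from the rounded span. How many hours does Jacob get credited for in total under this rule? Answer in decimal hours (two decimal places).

15.75 hours

Thu: in 5:17 AM→5:18 AM, out 10:47 AM→10:48 AM; 5 h 30 min
Fri: in 10:26 AM→10:24 AM, out 3:38 PM→3:36 PM; 5 h 12 min − 75 min = 3 h 57 min
Sat: in 7:05 AM→7:06 AM, out 1:23 PM→1:24 PM; 6 h 18 min
Total credited: 15 h 45 min.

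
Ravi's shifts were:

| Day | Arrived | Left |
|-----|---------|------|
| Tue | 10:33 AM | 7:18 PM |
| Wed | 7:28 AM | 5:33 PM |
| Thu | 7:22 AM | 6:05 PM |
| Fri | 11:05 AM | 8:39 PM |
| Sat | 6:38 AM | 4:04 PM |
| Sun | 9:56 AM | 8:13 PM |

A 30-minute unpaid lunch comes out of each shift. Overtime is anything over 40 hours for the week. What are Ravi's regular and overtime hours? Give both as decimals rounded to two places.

Tue: 10:33 AM–7:18 PM = 8 h 45 min; less 30 min break → 8 h 15 min
Wed: 7:28 AM–5:33 PM = 10 h 5 min; less 30 min break → 9 h 35 min
Thu: 7:22 AM–6:05 PM = 10 h 43 min; less 30 min break → 10 h 13 min
Fri: 11:05 AM–8:39 PM = 9 h 34 min; less 30 min break → 9 h 4 min
Sat: 6:38 AM–4:04 PM = 9 h 26 min; less 30 min break → 8 h 56 min
Sun: 9:56 AM–8:13 PM = 10 h 17 min; less 30 min break → 9 h 47 min
Total worked: 55 h 50 min = 55.83 h.
Threshold 40 h → overtime 15 h 50 min, regular 40 h 0 min.

Regular 40.00 hours, overtime 15.83 hours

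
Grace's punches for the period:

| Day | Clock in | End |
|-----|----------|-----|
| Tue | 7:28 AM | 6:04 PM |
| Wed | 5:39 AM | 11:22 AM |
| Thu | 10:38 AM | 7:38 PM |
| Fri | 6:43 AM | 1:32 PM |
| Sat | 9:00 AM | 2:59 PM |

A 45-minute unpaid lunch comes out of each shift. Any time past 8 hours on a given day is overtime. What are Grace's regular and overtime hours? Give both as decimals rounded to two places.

Tue: 7:28 AM–6:04 PM = 10 h 36 min; less 45 min break → 9 h 51 min
Wed: 5:39 AM–11:22 AM = 5 h 43 min; less 45 min break → 4 h 58 min
Thu: 10:38 AM–7:38 PM = 9 h 0 min; less 45 min break → 8 h 15 min
Fri: 6:43 AM–1:32 PM = 6 h 49 min; less 45 min break → 6 h 4 min
Sat: 9:00 AM–2:59 PM = 5 h 59 min; less 45 min break → 5 h 14 min
Tue reg 8 h 0 min / OT 1 h 51 min; Wed reg 4 h 58 min / OT 0 h 0 min; Thu reg 8 h 0 min / OT 0 h 15 min; Fri reg 6 h 4 min / OT 0 h 0 min; Sat reg 5 h 14 min / OT 0 h 0 min.
Totals: regular 32 h 16 min, overtime 2 h 6 min.

Regular 32.27 hours, overtime 2.10 hours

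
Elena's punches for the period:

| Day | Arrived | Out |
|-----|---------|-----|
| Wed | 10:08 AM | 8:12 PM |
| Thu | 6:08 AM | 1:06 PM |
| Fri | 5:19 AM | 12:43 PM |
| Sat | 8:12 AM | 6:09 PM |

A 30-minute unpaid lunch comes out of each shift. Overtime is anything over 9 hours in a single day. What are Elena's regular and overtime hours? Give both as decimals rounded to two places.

Wed: 10:08 AM–8:12 PM = 10 h 4 min; less 30 min break → 9 h 34 min
Thu: 6:08 AM–1:06 PM = 6 h 58 min; less 30 min break → 6 h 28 min
Fri: 5:19 AM–12:43 PM = 7 h 24 min; less 30 min break → 6 h 54 min
Sat: 8:12 AM–6:09 PM = 9 h 57 min; less 30 min break → 9 h 27 min
Wed reg 9 h 0 min / OT 0 h 34 min; Thu reg 6 h 28 min / OT 0 h 0 min; Fri reg 6 h 54 min / OT 0 h 0 min; Sat reg 9 h 0 min / OT 0 h 27 min.
Totals: regular 31 h 22 min, overtime 1 h 1 min.

Regular 31.37 hours, overtime 1.02 hours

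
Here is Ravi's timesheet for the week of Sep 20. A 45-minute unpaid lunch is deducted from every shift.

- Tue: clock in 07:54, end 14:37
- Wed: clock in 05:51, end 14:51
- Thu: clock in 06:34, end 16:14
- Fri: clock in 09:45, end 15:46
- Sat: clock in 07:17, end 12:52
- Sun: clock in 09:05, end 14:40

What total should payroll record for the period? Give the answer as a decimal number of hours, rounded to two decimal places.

38.07 hours

Tue: 07:54–14:37 = 6 h 43 min; less 45 min break → 5 h 58 min
Wed: 05:51–14:51 = 9 h 0 min; less 45 min break → 8 h 15 min
Thu: 06:34–16:14 = 9 h 40 min; less 45 min break → 8 h 55 min
Fri: 09:45–15:46 = 6 h 1 min; less 45 min break → 5 h 16 min
Sat: 07:17–12:52 = 5 h 35 min; less 45 min break → 4 h 50 min
Sun: 09:05–14:40 = 5 h 35 min; less 45 min break → 4 h 50 min
Total: 5 h 58 min + 8 h 15 min + 8 h 55 min + 5 h 16 min + 4 h 50 min + 4 h 50 min = 38 h 4 min.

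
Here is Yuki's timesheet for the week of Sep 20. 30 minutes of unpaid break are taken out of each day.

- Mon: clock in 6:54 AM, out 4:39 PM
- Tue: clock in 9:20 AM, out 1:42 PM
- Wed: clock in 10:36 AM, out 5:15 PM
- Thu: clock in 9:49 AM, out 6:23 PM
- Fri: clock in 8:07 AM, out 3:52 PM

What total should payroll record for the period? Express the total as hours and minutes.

Mon: 6:54 AM–4:39 PM = 9 h 45 min; less 30 min break → 9 h 15 min
Tue: 9:20 AM–1:42 PM = 4 h 22 min; less 30 min break → 3 h 52 min
Wed: 10:36 AM–5:15 PM = 6 h 39 min; less 30 min break → 6 h 9 min
Thu: 9:49 AM–6:23 PM = 8 h 34 min; less 30 min break → 8 h 4 min
Fri: 8:07 AM–3:52 PM = 7 h 45 min; less 30 min break → 7 h 15 min
Total: 9 h 15 min + 3 h 52 min + 6 h 9 min + 8 h 4 min + 7 h 15 min = 34 h 35 min.

34 h 35 min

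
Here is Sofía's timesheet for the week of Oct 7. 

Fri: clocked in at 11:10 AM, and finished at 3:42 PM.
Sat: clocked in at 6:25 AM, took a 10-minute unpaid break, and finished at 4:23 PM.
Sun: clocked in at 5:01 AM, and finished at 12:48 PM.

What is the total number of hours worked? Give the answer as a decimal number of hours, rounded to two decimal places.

Fri: 11:10 AM–3:42 PM = 4 h 32 min
Sat: 6:25 AM–4:23 PM = 9 h 58 min; less 10 min break → 9 h 48 min
Sun: 5:01 AM–12:48 PM = 7 h 47 min
Total: 4 h 32 min + 9 h 48 min + 7 h 47 min = 22 h 7 min.

22.12 hours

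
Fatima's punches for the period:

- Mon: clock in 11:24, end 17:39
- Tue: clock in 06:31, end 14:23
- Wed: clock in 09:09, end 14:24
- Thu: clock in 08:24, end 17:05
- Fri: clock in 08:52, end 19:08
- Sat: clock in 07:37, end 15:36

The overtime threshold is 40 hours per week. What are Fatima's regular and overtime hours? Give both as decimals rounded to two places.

Mon: 11:24–17:39 = 6 h 15 min
Tue: 06:31–14:23 = 7 h 52 min
Wed: 09:09–14:24 = 5 h 15 min
Thu: 08:24–17:05 = 8 h 41 min
Fri: 08:52–19:08 = 10 h 16 min
Sat: 07:37–15:36 = 7 h 59 min
Total worked: 46 h 18 min = 46.30 h.
Threshold 40 h → overtime 6 h 18 min, regular 40 h 0 min.

Regular 40.00 hours, overtime 6.30 hours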